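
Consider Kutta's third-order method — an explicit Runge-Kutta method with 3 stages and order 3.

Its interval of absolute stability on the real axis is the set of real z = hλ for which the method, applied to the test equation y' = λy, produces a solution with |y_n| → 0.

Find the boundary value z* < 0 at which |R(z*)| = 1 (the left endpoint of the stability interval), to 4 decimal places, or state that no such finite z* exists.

z* = -2.5127.

With y'=λy (z=hλ):
  order 3, 3-stage ⇒ R(z)=1+z+z^2/2+z^3/6
  (e.g. R(-0.68)=0.49879, |R|=0.49879)

Need |R(x)|<1, x<0.
x=-0.68: |R|=0.4988
|R(-2.82)|=1.5814 |R(-2.16)|=0.5068 |R(-2.15)|=0.4951
Bisect:
  x_lo=-3.3313 |R|=2.9441  x_hi=-0.3269 |R|=0.7207
  mid=-1.82912 |R|=0.17622 →hi
  mid=-2.58021 |R|=1.11442 →lo
  mid=-2.20467 |R|=0.56037 →hi
  mid=-2.39244 |R|=0.81285 →hi
  mid=-2.48633 |R|=0.95709 →hi
  mid=-2.53327 |R|=1.03406 →lo
  mid=-2.50980 |R|=0.99516 →hi
  mid=-2.52153 |R|=1.01451 →lo
  ...
  [-2.51291,-2.51273] ⇒ x*=-2.5127
Interval (-2.5127, 0).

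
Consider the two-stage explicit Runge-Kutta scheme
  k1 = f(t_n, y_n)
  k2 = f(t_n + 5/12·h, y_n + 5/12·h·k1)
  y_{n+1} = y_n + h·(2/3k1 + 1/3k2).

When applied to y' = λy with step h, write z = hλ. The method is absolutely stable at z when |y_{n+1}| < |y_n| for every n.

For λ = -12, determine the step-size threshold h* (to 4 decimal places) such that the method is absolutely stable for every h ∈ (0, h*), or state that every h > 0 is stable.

(-7.2000,0); λ=-12 ⇒ h* = (36/5)/12 = 0.6000.

Set f=λy, z=hλ:
  k1=λy_n ⇒ h·k1=z·y_n;  k2=λ(1+5/12z)y_n ⇒ h·k2=z(1+5/12z)y_n
  y_{n+1}/y_n = 1 + 2/3z + 1/3z(1+5/12z) = 1 + z + 5/36z²
  R(z) = 1 + z + 5/36z².

Need |R(x)|<1, x<0.
x=-0.82: |R|=0.2734
R=1: x+5/36x²=0 ⇒ x=−36/5=-7.2000; min R=1−1/(4·5/36)=-0.8000>−1
Confirm numerically:
  x=-6.715: |R|=0.54767 <1
  x=-5.470: |R|=0.31432 <1
  x=-3.699: |R|=0.79864 <1
  x=-3.619: |R|=0.79995 <1
  x=-7.525: |R|=1.33967 >1
  x=-7.408: |R|=1.21401 >1
So |R|<1 on (-7.2000, 0).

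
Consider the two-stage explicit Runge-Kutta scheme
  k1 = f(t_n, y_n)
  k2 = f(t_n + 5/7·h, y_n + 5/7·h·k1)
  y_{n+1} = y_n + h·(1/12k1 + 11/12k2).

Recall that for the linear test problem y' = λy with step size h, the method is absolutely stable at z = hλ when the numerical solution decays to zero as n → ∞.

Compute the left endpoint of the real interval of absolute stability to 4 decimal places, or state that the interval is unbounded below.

left endpoint -1.5273.

On y'=λy, z=hλ:
  k1=λy_n ⇒ h·k1=z·y_n;  k2=λ(1+5/7z)y_n ⇒ h·k2=z(1+5/7z)y_n
  y_{n+1}/y_n = 1 + 1/12z + 11/12z(1+5/7z) = 1 + z + 55/84z²
  so R(z) = 1 + z + 55/84z².

Solve |R(x)|<1 on ℝ⁻.
x=-1.61: |R|=1.0872
R=1: x+55/84x²=0 ⇒ x=−84/55=-1.5273; min R=1−1/(4·55/84)=0.6182>−1
Confirm numerically:
  x=-1.373: |R|=0.86131 <1
  x=-1.308: |R|=0.81221 <1
  x=-1.298: |R|=0.80515 <1
  x=-1.053: |R|=0.67301 <1
  x=-2.109: |R|=1.80330 >1
  x=-1.814: |R|=1.34056 >1
So |R|<1 on (-1.5273, 0).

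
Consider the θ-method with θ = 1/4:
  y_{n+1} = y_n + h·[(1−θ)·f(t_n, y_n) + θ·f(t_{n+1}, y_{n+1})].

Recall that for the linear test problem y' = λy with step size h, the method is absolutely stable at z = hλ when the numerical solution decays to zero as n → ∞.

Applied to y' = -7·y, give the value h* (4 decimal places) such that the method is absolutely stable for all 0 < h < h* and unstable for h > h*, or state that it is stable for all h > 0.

Set f=λy, z=hλ:
  y_{n+1} = y_n + z·[3/4·y_n + 1/4·y_{n+1}] ⇒ (1 − 1/4z)y_{n+1} = (1 + 3/4z)y_n
  Hence R(z) = (1 + 3/4z)/(1 − 1/4z).

Solve |R(x)|<1 on ℝ⁻.
x=-1.8: |R|=0.2414
R=−1: 1+3/4x = −1+1/4x ⇒ -1/2x=2 ⇒ x=2/(-1/2)=-4.0000
Confirm numerically:
  x=-3.957: |R|=0.98919 <1
  x=-2.660: |R|=0.59760 <1
  x=-2.435: |R|=0.51360 <1
  x=-1.979: |R|=0.32397 <1
  x=-4.294: |R|=1.07089 >1
  x=-4.225: |R|=1.05471 >1
Interval (-4.0000, 0).

(-4.0000,0); λ=-7 ⇒ h* = (4)/7 = 0.5714.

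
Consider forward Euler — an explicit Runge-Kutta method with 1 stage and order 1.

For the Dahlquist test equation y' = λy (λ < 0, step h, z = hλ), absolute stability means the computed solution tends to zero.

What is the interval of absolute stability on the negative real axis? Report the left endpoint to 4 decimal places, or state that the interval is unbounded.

z∈(-2.0000,0).

Set f=λy, z=hλ:
  order 1, 1-stage ⇒ R(z)=1+z
  (e.g. R(-1.13)=-0.13000, |R|=0.13000)

Need |R(x)|<1, x<0.
x=-1.13: |R|=0.1300
|R(-1.28)|=0.2800 |R(-1.19)|=0.1900 |R(-0.88)|=0.1200
Bisect:
  x_lo=-2.3266 |R|=1.3266  x_hi=-0.3879 |R|=0.6121
  mid=-1.35723 |R|=0.35723 →hi
  mid=-1.84189 |R|=0.84189 →hi
  mid=-2.08422 |R|=1.08422 →lo
  mid=-1.96306 |R|=0.96306 →hi
  mid=-2.02364 |R|=1.02364 →lo
  mid=-1.99335 |R|=0.99335 →hi
  mid=-2.00849 |R|=1.00849 →lo
  mid=-2.00092 |R|=1.00092 →lo
  ...
  [-2.00009,-1.99997] ⇒ x*=-2.0000
Interval (-2.0000, 0).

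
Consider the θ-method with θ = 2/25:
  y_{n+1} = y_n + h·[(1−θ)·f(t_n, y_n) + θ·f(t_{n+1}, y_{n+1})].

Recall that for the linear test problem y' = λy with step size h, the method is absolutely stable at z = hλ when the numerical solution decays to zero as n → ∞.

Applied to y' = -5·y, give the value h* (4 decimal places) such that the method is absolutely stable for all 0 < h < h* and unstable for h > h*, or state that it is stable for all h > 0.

(-2.3810,0); λ=-5 ⇒ h* = (50/21)/5 = 0.4762.

Set f=λy, z=hλ:
  y_{n+1} = y_n + z·[23/25·y_n + 2/25·y_{n+1}] ⇒ (1 − 2/25z)y_{n+1} = (1 + 23/25z)y_n
  so R(z) = (1 + 23/25z)/(1 − 2/25z).

Boundary: |R(x)|=1, x<0.
x=-1.2: |R|=0.0949
R=−1: 1+23/25x = −1+2/25x ⇒ -21/25x=2 ⇒ x=2/(-21/25)=-2.3810
Confirm numerically:
  x=-1.881: |R|=0.63497 <1
  x=-1.279: |R|=0.16028 <1
  x=-1.256: |R|=0.14132 <1
  x=-1.138: |R|=0.04304 <1
  x=-2.876: |R|=1.33806 >1
  x=-2.726: |R|=1.23795 >1
Stable set (-2.3810, 0).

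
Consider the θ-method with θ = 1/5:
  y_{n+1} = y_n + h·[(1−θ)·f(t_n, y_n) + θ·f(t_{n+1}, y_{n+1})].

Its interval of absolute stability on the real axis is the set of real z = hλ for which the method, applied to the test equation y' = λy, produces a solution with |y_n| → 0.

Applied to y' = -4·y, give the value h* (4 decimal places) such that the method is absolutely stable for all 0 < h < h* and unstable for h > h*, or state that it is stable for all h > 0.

Set f=λy, z=hλ:
  y_{n+1} = y_n + z·[4/5·y_n + 1/5·y_{n+1}] ⇒ (1 − 1/5z)y_{n+1} = (1 + 4/5z)y_n
  ⇒ R(z) = (1 + 4/5z)/(1 − 1/5z).

Boundary: |R(x)|=1, x<0.
x=-1: |R|=0.1667
R=−1: 1+4/5x = −1+1/5x ⇒ -3/5x=2 ⇒ x=2/(-3/5)=-3.3333
Confirm numerically:
  x=-2.754: |R|=0.77586 <1
  x=-2.594: |R|=0.70793 <1
  x=-2.376: |R|=0.61063 <1
  x=-3.906: |R|=1.19290 >1
  x=-3.539: |R|=1.07226 >1
Stable set (-3.3333, 0).

(-3.3333,0); λ=-4 ⇒ h* = (10/3)/4 = 0.8333.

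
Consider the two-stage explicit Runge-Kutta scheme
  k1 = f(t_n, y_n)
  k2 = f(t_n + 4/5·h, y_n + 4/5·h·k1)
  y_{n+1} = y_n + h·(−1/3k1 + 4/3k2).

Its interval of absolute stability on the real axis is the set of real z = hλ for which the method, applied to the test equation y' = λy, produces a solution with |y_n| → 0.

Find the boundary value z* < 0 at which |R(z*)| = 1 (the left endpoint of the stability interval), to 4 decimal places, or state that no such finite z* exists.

z* = -0.9375.

Test eqn y'=λy, z=hλ:
  k1=λy_n ⇒ h·k1=z·y_n;  k2=λ(1+4/5z)y_n ⇒ h·k2=z(1+4/5z)y_n
  y_{n+1}/y_n = 1 − 1/3z + 4/3z(1+4/5z) = 1 + z + 16/15z²
  R(z) = 1 + z + 16/15z².

Need |R(x)|<1, x<0.
x=-1.73: |R|=2.4624
R=1: x+16/15x²=0 ⇒ x=−15/16=-0.9375; min R=1−1/(4·16/15)=0.7656>−1
Confirm numerically:
  x=-0.733: |R|=0.84011 <1
  x=-0.681: |R|=0.81368 <1
  x=-0.578: |R|=0.77836 <1
  x=-1.292: |R|=1.48855 >1
  x=-1.164: |R|=1.28122 >1
  x=-0.969: |R|=1.03256 >1
Stable set (-0.9375, 0).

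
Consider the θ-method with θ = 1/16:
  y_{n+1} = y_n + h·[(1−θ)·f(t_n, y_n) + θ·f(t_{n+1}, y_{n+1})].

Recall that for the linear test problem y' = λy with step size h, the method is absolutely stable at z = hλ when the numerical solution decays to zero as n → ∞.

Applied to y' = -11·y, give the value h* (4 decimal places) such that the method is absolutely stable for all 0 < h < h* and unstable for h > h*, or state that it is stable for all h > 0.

Set f=λy, z=hλ:
  y_{n+1} = y_n + z·[15/16·y_n + 1/16·y_{n+1}] ⇒ (1 − 1/16z)y_{n+1} = (1 + 15/16z)y_n
  so R(z) = (1 + 15/16z)/(1 − 1/16z).

Need |R(x)|<1, x<0.
x=-0.6: |R|=0.4217
R=−1: 1+15/16x = −1+1/16x ⇒ -7/8x=2 ⇒ x=2/(-7/8)=-2.2857
Confirm numerically:
  x=-2.120: |R|=0.87196 <1
  x=-1.969: |R|=0.75324 <1
  x=-1.578: |R|=0.43634 <1
  x=-1.052: |R|=0.01290 <1
  x=-2.821: |R|=1.39817 >1
  x=-2.374: |R|=1.06727 >1
Stable set (-2.2857, 0).

(-2.2857,0); λ=-11 ⇒ h* = (16/7)/11 = 0.2078.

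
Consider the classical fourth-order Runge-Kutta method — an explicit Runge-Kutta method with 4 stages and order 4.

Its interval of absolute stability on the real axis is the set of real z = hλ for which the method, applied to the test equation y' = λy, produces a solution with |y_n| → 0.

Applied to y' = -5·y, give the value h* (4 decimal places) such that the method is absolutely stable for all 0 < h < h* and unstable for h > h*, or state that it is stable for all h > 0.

On y'=λy, z=hλ:
  order 4, 4-stage ⇒ R(z)=1+z+z^2/2+z^3/6+z^4/24
  (e.g. R(-0.73)=0.48345, |R|=0.48345)

Solve |R(x)|<1 on ℝ⁻.
x=-0.73: |R|=0.4834
|R(-2.88)|=1.1524 |R(-2.58)|=0.7321 |R(-1.07)|=0.3529
Bisect:
  x_lo=-3.3487 |R|=2.2392  x_hi=-0.0606 |R|=0.9412
  mid=-1.70465 |R|=0.27452 →hi
  mid=-2.52669 |R|=0.67515 →hi
  mid=-2.93771 |R|=1.25519 →lo
  mid=-2.73220 |R|=0.92286 →hi
  mid=-2.83496 |R|=1.07749 →lo
  mid=-2.78358 |R|=0.99742 →hi
  mid=-2.80927 |R|=1.03675 →lo
  mid=-2.79642 |R|=1.01691 →lo
  ...
  [-2.78538,-2.78518] ⇒ x*=-2.7853
So |R|<1 on (-2.7853, 0).

(-2.7853,0); λ=-5 ⇒ h* = 0.5571.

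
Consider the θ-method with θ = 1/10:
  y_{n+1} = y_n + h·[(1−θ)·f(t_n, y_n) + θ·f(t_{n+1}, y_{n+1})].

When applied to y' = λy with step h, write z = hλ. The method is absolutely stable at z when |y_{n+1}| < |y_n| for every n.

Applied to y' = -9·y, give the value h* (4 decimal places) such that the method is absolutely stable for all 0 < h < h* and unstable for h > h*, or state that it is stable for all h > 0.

(-2.5000,0); λ=-9 ⇒ h* = (5/2)/9 = 0.2778.

Set f=λy, z=hλ:
  y_{n+1} = y_n + z·[9/10·y_n + 1/10·y_{n+1}] ⇒ (1 − 1/10z)y_{n+1} = (1 + 9/10z)y_n
  so R(z) = (1 + 9/10z)/(1 − 1/10z).

Solve |R(x)|<1 on ℝ⁻.
x=-0.52: |R|=0.5057
R=−1: 1+9/10x = −1+1/10x ⇒ -4/5x=2 ⇒ x=2/(-4/5)=-2.5000
Confirm numerically:
  x=-1.441: |R|=0.25951 <1
  x=-1.350: |R|=0.18943 <1
  x=-1.115: |R|=0.00315 <1
  x=-2.696: |R|=1.12350 >1
  x=-2.648: |R|=1.09361 >1
  x=-2.540: |R|=1.02552 >1
Stable set (-2.5000, 0).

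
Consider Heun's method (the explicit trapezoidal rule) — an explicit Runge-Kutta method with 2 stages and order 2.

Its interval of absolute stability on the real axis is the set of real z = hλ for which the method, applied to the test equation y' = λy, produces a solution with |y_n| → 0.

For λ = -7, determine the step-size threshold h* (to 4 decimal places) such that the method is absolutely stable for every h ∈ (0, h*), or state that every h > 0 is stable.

(-2.0000,0); λ=-7 ⇒ h* = 0.2857.

On y'=λy, z=hλ:
  order 2, 2-stage ⇒ R(z)=1+z+z^2/2
  (e.g. R(-0.38)=0.69220, |R|=0.69220)

Need |R(x)|<1, x<0.
x=-0.38: |R|=0.6922
|R(-1.6)|=0.6800 |R(-1.55)|=0.6513 |R(-0.76)|=0.5288
Bisect:
  x_lo=-2.7303 |R|=1.9970  x_hi=-0.3003 |R|=0.7448
  mid=-1.51529 |R|=0.63276 →hi
  mid=-2.12281 |R|=1.13035 →lo
  mid=-1.81905 |R|=0.83542 →hi
  mid=-1.97093 |R|=0.97135 →hi
  mid=-2.04687 |R|=1.04797 →lo
  mid=-2.00890 |R|=1.00894 →lo
  mid=-1.98992 |R|=0.98997 →hi
  mid=-1.99941 |R|=0.99941 →hi
  mid=-2.00416 |R|=1.00416 →lo
  mid=-2.00178 |R|=1.00178 →lo
  ...
  [-2.00000,-1.99985] ⇒ x*=-2.0000
Stable set (-2.0000, 0).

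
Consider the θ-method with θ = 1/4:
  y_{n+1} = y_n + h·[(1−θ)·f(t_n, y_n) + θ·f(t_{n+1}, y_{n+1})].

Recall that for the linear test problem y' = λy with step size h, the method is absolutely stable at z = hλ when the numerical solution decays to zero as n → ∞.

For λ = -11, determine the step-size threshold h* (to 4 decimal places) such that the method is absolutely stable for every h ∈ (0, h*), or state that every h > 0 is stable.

Set f=λy, z=hλ:
  y_{n+1} = y_n + z·[3/4·y_n + 1/4·y_{n+1}] ⇒ (1 − 1/4z)y_{n+1} = (1 + 3/4z)y_n
  Hence R(z) = (1 + 3/4z)/(1 − 1/4z).

Boundary: |R(x)|=1, x<0.
x=-0.41: |R|=0.6281
R=−1: 1+3/4x = −1+1/4x ⇒ -1/2x=2 ⇒ x=2/(-1/2)=-4.0000
Confirm numerically:
  x=-3.896: |R|=0.97366 <1
  x=-2.865: |R|=0.66934 <1
  x=-1.738: |R|=0.21157 <1
  x=-4.580: |R|=1.13520 >1
  x=-4.539: |R|=1.12624 >1
  x=-4.056: |R|=1.01390 >1
Interval (-4.0000, 0).

(-4.0000,0); λ=-11 ⇒ h* = (4)/11 = 0.3636.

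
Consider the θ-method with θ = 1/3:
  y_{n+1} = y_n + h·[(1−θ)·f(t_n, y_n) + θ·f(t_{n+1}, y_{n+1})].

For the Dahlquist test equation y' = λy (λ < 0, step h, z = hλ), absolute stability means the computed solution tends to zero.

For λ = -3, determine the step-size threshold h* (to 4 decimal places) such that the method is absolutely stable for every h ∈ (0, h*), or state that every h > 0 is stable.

(-6.0000,0); λ=-3 ⇒ h* = (6)/3 = 2.0000.

Set f=λy, z=hλ:
  y_{n+1} = y_n + z·[2/3·y_n + 1/3·y_{n+1}] ⇒ (1 − 1/3z)y_{n+1} = (1 + 2/3z)y_n
  ⇒ R(z) = (1 + 2/3z)/(1 − 1/3z).

Find x<0 with |R(x)|<1.
x=-0.61: |R|=0.4931
R=−1: 1+2/3x = −1+1/3x ⇒ -1/3x=2 ⇒ x=2/(-1/3)=-6.0000
Confirm numerically:
  x=-5.329: |R|=0.91944 <1
  x=-4.483: |R|=0.79727 <1
  x=-3.294: |R|=0.57007 <1
  x=-6.517: |R|=1.05432 >1
  x=-6.431: |R|=1.04570 >1
  x=-6.370: |R|=1.03949 >1
So |R|<1 on (-6.0000, 0).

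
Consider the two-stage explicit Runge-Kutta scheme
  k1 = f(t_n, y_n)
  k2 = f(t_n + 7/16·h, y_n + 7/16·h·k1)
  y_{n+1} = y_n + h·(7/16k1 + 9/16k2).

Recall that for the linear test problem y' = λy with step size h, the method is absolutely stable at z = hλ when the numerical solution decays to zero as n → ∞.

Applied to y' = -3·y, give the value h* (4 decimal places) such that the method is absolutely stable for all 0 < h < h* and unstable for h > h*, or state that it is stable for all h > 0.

(-4.0635,0); λ=-3 ⇒ h* = (256/63)/3 = 1.3545.

With y'=λy (z=hλ):
  k1=λy_n ⇒ h·k1=z·y_n;  k2=λ(1+7/16z)y_n ⇒ h·k2=z(1+7/16z)y_n
  y_{n+1}/y_n = 1 + 7/16z + 9/16z(1+7/16z) = 1 + z + 63/256z²
  ⇒ R(z) = 1 + z + 63/256z².

Need |R(x)|<1, x<0.
x=-1.75: |R|=0.0037
R=1: x+63/256x²=0 ⇒ x=−256/63=-4.0635; min R=1−1/(4·63/256)=-0.0159>−1
Confirm numerically:
  x=-2.495: |R|=0.03694 <1
  x=-2.362: |R|=0.01097 <1
  x=-2.068: |R|=0.01555 <1
  x=-4.639: |R|=1.65702 >1
  x=-4.587: |R|=1.59095 >1
  x=-4.142: |R|=1.08002 >1
Stable set (-4.0635, 0).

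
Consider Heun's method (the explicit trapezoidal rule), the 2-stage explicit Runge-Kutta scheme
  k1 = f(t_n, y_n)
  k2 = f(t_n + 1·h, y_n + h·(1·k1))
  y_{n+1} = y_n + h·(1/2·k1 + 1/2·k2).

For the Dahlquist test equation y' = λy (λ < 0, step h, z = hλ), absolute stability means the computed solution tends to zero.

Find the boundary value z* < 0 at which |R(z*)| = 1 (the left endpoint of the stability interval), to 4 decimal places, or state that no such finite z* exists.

z* = -2.0000.

Test eqn y'=λy, z=hλ:
  order 2, 2-stage ⇒ R(z)=1+z+z^2/2
  (e.g. R(-0.67)=0.55445, |R|=0.55445)

Solve |R(x)|<1 on ℝ⁻.
x=-0.67: |R|=0.5544
|R(-1.59)|=0.6741 |R(-1.29)|=0.5421 |R(-0.57)|=0.5924
Bisect:
  x_lo=-2.5079 |R|=1.6369  x_hi=-0.2851 |R|=0.7555
  mid=-1.39651 |R|=0.57861 →hi
  mid=-1.95220 |R|=0.95335 →hi
  mid=-2.23005 |R|=1.25651 →lo
  mid=-2.09113 |R|=1.09528 →lo
  mid=-2.02167 |R|=1.02190 →lo
  mid=-1.98693 |R|=0.98702 →hi
  mid=-2.00430 |R|=1.00431 →lo
  ...
  [-2.00009,-1.99996] ⇒ x*=-2.0000
So |R|<1 on (-2.0000, 0).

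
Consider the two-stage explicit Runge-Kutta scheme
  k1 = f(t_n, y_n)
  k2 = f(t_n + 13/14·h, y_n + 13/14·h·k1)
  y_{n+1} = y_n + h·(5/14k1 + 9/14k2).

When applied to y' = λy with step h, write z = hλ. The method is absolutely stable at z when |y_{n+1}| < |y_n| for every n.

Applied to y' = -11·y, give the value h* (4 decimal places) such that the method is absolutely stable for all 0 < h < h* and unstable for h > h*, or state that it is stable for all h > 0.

Test eqn y'=λy, z=hλ:
  k1=λy_n ⇒ h·k1=z·y_n;  k2=λ(1+13/14z)y_n ⇒ h·k2=z(1+13/14z)y_n
  y_{n+1}/y_n = 1 + 5/14z + 9/14z(1+13/14z) = 1 + z + 117/196z²
  Hence R(z) = 1 + z + 117/196z².

Need |R(x)|<1, x<0.
x=-0.43: |R|=0.6804
R=1: x+117/196x²=0 ⇒ x=−196/117=-1.6752; min R=1−1/(4·117/196)=0.5812>−1
Confirm numerically:
  x=-1.548: |R|=0.88245 <1
  x=-1.423: |R|=0.78576 <1
  x=-1.363: |R|=0.74597 <1
  x=-0.730: |R|=0.58811 <1
  x=-2.266: |R|=1.79913 >1
  x=-1.818: |R|=1.15496 >1
  x=-1.717: |R|=1.04283 >1
Stable set (-1.6752, 0).

(-1.6752,0); λ=-11 ⇒ h* = (196/117)/11 = 0.1523.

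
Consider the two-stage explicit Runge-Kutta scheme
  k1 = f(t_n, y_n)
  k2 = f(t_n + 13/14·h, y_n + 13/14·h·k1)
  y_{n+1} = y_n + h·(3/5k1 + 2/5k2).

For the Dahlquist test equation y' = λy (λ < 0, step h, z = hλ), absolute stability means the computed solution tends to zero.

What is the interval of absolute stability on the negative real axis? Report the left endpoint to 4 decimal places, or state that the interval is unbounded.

(-2.6923, 0).

Set f=λy, z=hλ:
  k1=λy_n ⇒ h·k1=z·y_n;  k2=λ(1+13/14z)y_n ⇒ h·k2=z(1+13/14z)y_n
  y_{n+1}/y_n = 1 + 3/5z + 2/5z(1+13/14z) = 1 + z + 13/35z²
  ⇒ R(z) = 1 + z + 13/35z².

Solve |R(x)|<1 on ℝ⁻.
x=-0.9: |R|=0.4009
R=1: x+13/35x²=0 ⇒ x=−35/13=-2.6923; min R=1−1/(4·13/35)=0.3269>−1
Confirm numerically:
  x=-1.635: |R|=0.35791 <1
  x=-1.630: |R|=0.35685 <1
  x=-1.600: |R|=0.35086 <1
  x=-1.476: |R|=0.33319 <1
  x=-3.235: |R|=1.65208 >1
  x=-2.822: |R|=1.13594 >1
Stable set (-2.6923, 0).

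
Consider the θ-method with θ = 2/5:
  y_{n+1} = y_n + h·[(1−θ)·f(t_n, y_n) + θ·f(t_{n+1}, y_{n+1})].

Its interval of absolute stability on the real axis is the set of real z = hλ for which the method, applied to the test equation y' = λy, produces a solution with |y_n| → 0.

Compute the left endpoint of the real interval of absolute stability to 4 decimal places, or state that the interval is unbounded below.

With y'=λy (z=hλ):
  y_{n+1} = y_n + z·[3/5·y_n + 2/5·y_{n+1}] ⇒ (1 − 2/5z)y_{n+1} = (1 + 3/5z)y_n
  ⇒ R(z) = (1 + 3/5z)/(1 − 2/5z).

Solve |R(x)|<1 on ℝ⁻.
x=-1.16: |R|=0.2077
R=−1: 1+3/5x = −1+2/5x ⇒ -1/5x=2 ⇒ x=2/(-1/5)=-10.0000
Confirm numerically:
  x=-9.380: |R|=0.97391 <1
  x=-8.823: |R|=0.94803 <1
  x=-8.240: |R|=0.91806 <1
  x=-7.864: |R|=0.89695 <1
  x=-10.594: |R|=1.02268 >1
  x=-10.301: |R|=1.01176 >1
  x=-10.216: |R|=1.00849 >1
So |R|<1 on (-10.0000, 0).

z* = -10.0000.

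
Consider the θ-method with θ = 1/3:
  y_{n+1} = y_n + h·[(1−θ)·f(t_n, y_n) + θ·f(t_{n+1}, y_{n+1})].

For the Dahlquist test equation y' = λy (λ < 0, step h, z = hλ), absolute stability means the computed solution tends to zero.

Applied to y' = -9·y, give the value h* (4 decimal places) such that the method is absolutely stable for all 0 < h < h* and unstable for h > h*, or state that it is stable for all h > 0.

(-6.0000,0); λ=-9 ⇒ h* = (6)/9 = 0.6667.

On y'=λy, z=hλ:
  y_{n+1} = y_n + z·[2/3·y_n + 1/3·y_{n+1}] ⇒ (1 − 1/3z)y_{n+1} = (1 + 2/3z)y_n
  Hence R(z) = (1 + 2/3z)/(1 − 1/3z).

Find x<0 with |R(x)|<1.
x=-1.61: |R|=0.0477
R=−1: 1+2/3x = −1+1/3x ⇒ -1/3x=2 ⇒ x=2/(-1/3)=-6.0000
Confirm numerically:
  x=-4.633: |R|=0.82091 <1
  x=-3.200: |R|=0.54839 <1
  x=-2.817: |R|=0.45281 <1
  x=-2.594: |R|=0.39113 <1
  x=-6.153: |R|=1.01672 >1
  x=-6.048: |R|=1.00531 >1
Stable set (-6.0000, 0).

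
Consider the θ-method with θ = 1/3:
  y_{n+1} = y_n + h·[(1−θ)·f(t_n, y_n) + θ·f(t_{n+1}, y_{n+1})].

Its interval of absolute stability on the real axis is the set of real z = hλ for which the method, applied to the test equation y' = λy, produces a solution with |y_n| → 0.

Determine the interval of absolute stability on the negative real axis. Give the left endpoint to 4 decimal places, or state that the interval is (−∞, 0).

Set f=λy, z=hλ:
  y_{n+1} = y_n + z·[2/3·y_n + 1/3·y_{n+1}] ⇒ (1 − 1/3z)y_{n+1} = (1 + 2/3z)y_n
  so R(z) = (1 + 2/3z)/(1 − 1/3z).

Solve |R(x)|<1 on ℝ⁻.
x=-0.47: |R|=0.5937
R=−1: 1+2/3x = −1+1/3x ⇒ -1/3x=2 ⇒ x=2/(-1/3)=-6.0000
Confirm numerically:
  x=-5.338: |R|=0.92060 <1
  x=-3.001: |R|=0.50025 <1
  x=-2.491: |R|=0.36095 <1
  x=-6.421: |R|=1.04469 >1
  x=-6.372: |R|=1.03969 >1
  x=-6.209: |R|=1.02270 >1
Stable set (-6.0000, 0).

(-6.0000, 0).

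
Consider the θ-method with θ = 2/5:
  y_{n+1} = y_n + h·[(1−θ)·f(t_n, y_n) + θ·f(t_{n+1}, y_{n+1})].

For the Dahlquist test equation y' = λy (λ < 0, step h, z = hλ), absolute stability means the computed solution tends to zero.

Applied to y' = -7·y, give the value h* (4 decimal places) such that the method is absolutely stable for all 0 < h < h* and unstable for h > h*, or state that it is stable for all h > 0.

(-10.0000,0); λ=-7 ⇒ h* = (10)/7 = 1.4286.

On y'=λy, z=hλ:
  y_{n+1} = y_n + z·[3/5·y_n + 2/5·y_{n+1}] ⇒ (1 − 2/5z)y_{n+1} = (1 + 3/5z)y_n
  ⇒ R(z) = (1 + 3/5z)/(1 − 2/5z).

Need |R(x)|<1, x<0.
x=-1.19: |R|=0.1938
R=−1: 1+3/5x = −1+2/5x ⇒ -1/5x=2 ⇒ x=2/(-1/5)=-10.0000
Confirm numerically:
  x=-8.579: |R|=0.93587 <1
  x=-6.570: |R|=0.81092 <1
  x=-6.477: |R|=0.80378 <1
  x=-10.342: |R|=1.01332 >1
  x=-10.275: |R|=1.01076 >1
  x=-10.077: |R|=1.00306 >1
Stable set (-10.0000, 0).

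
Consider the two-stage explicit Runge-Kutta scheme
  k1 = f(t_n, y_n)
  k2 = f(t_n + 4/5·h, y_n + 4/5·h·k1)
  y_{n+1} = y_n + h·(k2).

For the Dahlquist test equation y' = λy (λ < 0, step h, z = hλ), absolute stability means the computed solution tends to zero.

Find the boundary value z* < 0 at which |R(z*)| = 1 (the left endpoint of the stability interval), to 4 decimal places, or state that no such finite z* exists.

With y'=λy (z=hλ):
  k1=λy_n ⇒ h·k1=z·y_n;  k2=λ(1+4/5z)y_n ⇒ h·k2=z(1+4/5z)y_n
  y_{n+1}/y_n = 1 + z(1+4/5z) = 1 + z + 4/5z²
  ⇒ R(z) = 1 + z + 4/5z².

Need |R(x)|<1, x<0.
x=-0.95: |R|=0.7720
R=1: x+4/5x²=0 ⇒ x=−5/4=-1.2500; min R=1−1/(4·4/5)=0.6875>−1
Confirm numerically:
  x=-1.015: |R|=0.80918 <1
  x=-0.915: |R|=0.75478 <1
  x=-0.806: |R|=0.71371 <1
  x=-0.509: |R|=0.69826 <1
  x=-1.562: |R|=1.38988 >1
  x=-1.390: |R|=1.15568 >1
Stable set (-1.2500, 0).

z* = -1.2500.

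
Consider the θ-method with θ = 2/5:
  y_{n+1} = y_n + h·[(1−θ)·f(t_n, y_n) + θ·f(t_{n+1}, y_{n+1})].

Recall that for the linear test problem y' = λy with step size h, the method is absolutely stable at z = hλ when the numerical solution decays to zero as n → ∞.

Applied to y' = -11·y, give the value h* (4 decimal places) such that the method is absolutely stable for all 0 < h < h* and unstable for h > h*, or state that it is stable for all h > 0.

(-10.0000,0); λ=-11 ⇒ h* = (10)/11 = 0.9091.

With y'=λy (z=hλ):
  y_{n+1} = y_n + z·[3/5·y_n + 2/5·y_{n+1}] ⇒ (1 − 2/5z)y_{n+1} = (1 + 3/5z)y_n
  R(z) = (1 + 3/5z)/(1 − 2/5z).

Boundary: |R(x)|=1, x<0.
x=-1.49: |R|=0.0664
R=−1: 1+3/5x = −1+2/5x ⇒ -1/5x=2 ⇒ x=2/(-1/5)=-10.0000
Confirm numerically:
  x=-9.954: |R|=0.99815 <1
  x=-8.890: |R|=0.95127 <1
  x=-8.855: |R|=0.94958 <1
  x=-7.590: |R|=0.88057 <1
  x=-10.441: |R|=1.01704 >1
  x=-10.262: |R|=1.01026 >1
  x=-10.213: |R|=1.00838 >1
So |R|<1 on (-10.0000, 0).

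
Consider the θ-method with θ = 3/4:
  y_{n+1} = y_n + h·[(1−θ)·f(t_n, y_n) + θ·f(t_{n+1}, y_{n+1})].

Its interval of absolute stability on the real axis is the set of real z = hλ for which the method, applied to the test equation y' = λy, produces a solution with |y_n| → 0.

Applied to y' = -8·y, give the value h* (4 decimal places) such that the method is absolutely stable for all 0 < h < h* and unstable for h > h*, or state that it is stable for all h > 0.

interval (−∞, 0). Any h>0 works for λ=-8.

Test eqn y'=λy, z=hλ:
  y_{n+1} = y_n + z·[1/4·y_n + 3/4·y_{n+1}] ⇒ (1 − 3/4z)y_{n+1} = (1 + 1/4z)y_n
  Hence R(z) = (1 + 1/4z)/(1 − 3/4z).

Solve |R(x)|<1 on ℝ⁻.
x=-0.33: |R|=0.7355
x=-2: |R|=0.2000
x=-10: |R|=0.1765
x=-100: |R|=0.3158
θ=3/4≥1/2 ⇒ |1+1/4x|<|1−3/4x| ∀x<0 ⇒ interval (−∞,0).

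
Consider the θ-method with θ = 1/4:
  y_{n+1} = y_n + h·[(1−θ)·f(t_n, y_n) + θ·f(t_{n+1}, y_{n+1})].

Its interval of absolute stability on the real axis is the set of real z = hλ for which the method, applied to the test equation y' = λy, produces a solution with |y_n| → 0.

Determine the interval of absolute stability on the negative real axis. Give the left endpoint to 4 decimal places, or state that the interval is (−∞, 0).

z∈(-4.0000,0).

With y'=λy (z=hλ):
  y_{n+1} = y_n + z·[3/4·y_n + 1/4·y_{n+1}] ⇒ (1 − 1/4z)y_{n+1} = (1 + 3/4z)y_n
  Hence R(z) = (1 + 3/4z)/(1 − 1/4z).

Boundary: |R(x)|=1, x<0.
x=-1.31: |R|=0.0132
R=−1: 1+3/4x = −1+1/4x ⇒ -1/2x=2 ⇒ x=2/(-1/2)=-4.0000
Confirm numerically:
  x=-3.941: |R|=0.98514 <1
  x=-2.928: |R|=0.69053 <1
  x=-2.339: |R|=0.47594 <1
  x=-4.454: |R|=1.10740 >1
  x=-4.385: |R|=1.09183 >1
  x=-4.270: |R|=1.06530 >1
So |R|<1 on (-4.0000, 0).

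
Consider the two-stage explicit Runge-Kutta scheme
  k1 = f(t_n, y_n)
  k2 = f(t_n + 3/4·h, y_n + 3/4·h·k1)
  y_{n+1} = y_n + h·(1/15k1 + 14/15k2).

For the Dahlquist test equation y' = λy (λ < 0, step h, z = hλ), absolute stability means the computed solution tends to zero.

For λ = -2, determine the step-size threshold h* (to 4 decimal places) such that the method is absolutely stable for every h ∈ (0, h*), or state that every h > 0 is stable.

Test eqn y'=λy, z=hλ:
  k1=λy_n ⇒ h·k1=z·y_n;  k2=λ(1+3/4z)y_n ⇒ h·k2=z(1+3/4z)y_n
  y_{n+1}/y_n = 1 + 1/15z + 14/15z(1+3/4z) = 1 + z + 7/10z²
  Hence R(z) = 1 + z + 7/10z².

Boundary: |R(x)|=1, x<0.
x=-0.87: |R|=0.6598
R=1: x+7/10x²=0 ⇒ x=−10/7=-1.4286; min R=1−1/(4·7/10)=0.6429>−1
Confirm numerically:
  x=-1.215: |R|=0.81836 <1
  x=-1.184: |R|=0.79730 <1
  x=-1.011: |R|=0.70448 <1
  x=-1.877: |R|=1.58919 >1
  x=-1.652: |R|=1.25837 >1
  x=-1.611: |R|=1.20572 >1
Stable set (-1.4286, 0).

(-1.4286,0); λ=-2 ⇒ h* = (10/7)/2 = 0.7143.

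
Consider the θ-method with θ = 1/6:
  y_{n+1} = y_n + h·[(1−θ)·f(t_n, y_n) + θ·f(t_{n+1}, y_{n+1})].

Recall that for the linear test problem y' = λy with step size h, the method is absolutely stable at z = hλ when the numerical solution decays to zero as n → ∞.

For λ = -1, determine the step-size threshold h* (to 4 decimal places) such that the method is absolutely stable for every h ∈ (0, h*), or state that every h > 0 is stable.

Test eqn y'=λy, z=hλ:
  y_{n+1} = y_n + z·[5/6·y_n + 1/6·y_{n+1}] ⇒ (1 − 1/6z)y_{n+1} = (1 + 5/6z)y_n
  so R(z) = (1 + 5/6z)/(1 − 1/6z).

Solve |R(x)|<1 on ℝ⁻.
x=-1: |R|=0.1429
R=−1: 1+5/6x = −1+1/6x ⇒ -2/3x=2 ⇒ x=2/(-2/3)=-3.0000
Confirm numerically:
  x=-2.689: |R|=0.85683 <1
  x=-2.514: |R|=0.77167 <1
  x=-2.373: |R|=0.70047 <1
  x=-1.248: |R|=0.03311 <1
  x=-3.543: |R|=1.22760 >1
  x=-3.310: |R|=1.13319 >1
  x=-3.238: |R|=1.10305 >1
Interval (-3.0000, 0).

(-3.0000,0); λ=-1 ⇒ h* = (3)/1 = 3.0000.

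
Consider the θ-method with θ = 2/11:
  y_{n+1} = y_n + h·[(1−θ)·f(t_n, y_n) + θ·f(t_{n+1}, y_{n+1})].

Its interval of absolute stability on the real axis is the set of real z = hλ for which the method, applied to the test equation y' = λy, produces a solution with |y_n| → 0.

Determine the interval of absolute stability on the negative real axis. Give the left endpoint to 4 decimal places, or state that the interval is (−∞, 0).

Set f=λy, z=hλ:
  y_{n+1} = y_n + z·[9/11·y_n + 2/11·y_{n+1}] ⇒ (1 − 2/11z)y_{n+1} = (1 + 9/11z)y_n
  ⇒ R(z) = (1 + 9/11z)/(1 − 2/11z).

Find x<0 with |R(x)|<1.
x=-1.35: |R|=0.0839
R=−1: 1+9/11x = −1+2/11x ⇒ -7/11x=2 ⇒ x=2/(-7/11)=-3.1429
Confirm numerically:
  x=-2.036: |R|=0.48593 <1
  x=-1.976: |R|=0.45372 <1
  x=-1.541: |R|=0.20374 <1
  x=-3.604: |R|=1.17728 >1
  x=-3.351: |R|=1.08231 >1
Stable set (-3.1429, 0).

z∈(-3.1429,0).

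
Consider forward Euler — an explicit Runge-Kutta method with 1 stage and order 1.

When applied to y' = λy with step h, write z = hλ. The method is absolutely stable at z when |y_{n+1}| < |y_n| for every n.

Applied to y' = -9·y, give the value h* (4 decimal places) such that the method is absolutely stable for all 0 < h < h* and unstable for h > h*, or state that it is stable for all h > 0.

(-2.0000,0); λ=-9 ⇒ h* = 0.2222.

With y'=λy (z=hλ):
  order 1, 1-stage ⇒ R(z)=1+z
  (e.g. R(-1.25)=-0.25000, |R|=0.25000)

Boundary: |R(x)|=1, x<0.
x=-1.25: |R|=0.2500
|R(-1.5)|=0.5000 |R(-1.3)|=0.3000 |R(-0.8)|=0.2000
Bisect:
  x_lo=-2.6696 |R|=1.6696  x_hi=-0.3079 |R|=0.6921
  mid=-1.48874 |R|=0.48874 →hi
  mid=-2.07917 |R|=1.07917 →lo
  mid=-1.78396 |R|=0.78396 →hi
  mid=-1.93156 |R|=0.93156 →hi
  mid=-2.00537 |R|=1.00537 →lo
  mid=-1.96846 |R|=0.96846 →hi
  mid=-1.98692 |R|=0.98692 →hi
  mid=-1.99614 |R|=0.99614 →hi
  ...
  [-2.00003,-1.99989] ⇒ x*=-2.0000
So |R|<1 on (-2.0000, 0).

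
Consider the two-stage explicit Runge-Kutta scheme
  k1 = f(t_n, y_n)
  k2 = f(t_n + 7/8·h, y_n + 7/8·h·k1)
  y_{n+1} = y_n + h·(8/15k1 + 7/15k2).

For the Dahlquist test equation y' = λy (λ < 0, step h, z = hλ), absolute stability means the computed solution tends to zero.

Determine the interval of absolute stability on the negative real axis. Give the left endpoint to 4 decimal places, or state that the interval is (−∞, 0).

With y'=λy (z=hλ):
  k1=λy_n ⇒ h·k1=z·y_n;  k2=λ(1+7/8z)y_n ⇒ h·k2=z(1+7/8z)y_n
  y_{n+1}/y_n = 1 + 8/15z + 7/15z(1+7/8z) = 1 + z + 49/120z²
  Hence R(z) = 1 + z + 49/120z².

Find x<0 with |R(x)|<1.
x=-1.7: |R|=0.4801
R=1: x+49/120x²=0 ⇒ x=−120/49=-2.4490; min R=1−1/(4·49/120)=0.3878>−1
Confirm numerically:
  x=-2.395: |R|=0.94721 <1
  x=-1.681: |R|=0.47285 <1
  x=-1.320: |R|=0.39148 <1
  x=-2.873: |R|=1.49744 >1
  x=-2.514: |R|=1.06675 >1
Interval (-2.4490, 0).

(-2.4490, 0).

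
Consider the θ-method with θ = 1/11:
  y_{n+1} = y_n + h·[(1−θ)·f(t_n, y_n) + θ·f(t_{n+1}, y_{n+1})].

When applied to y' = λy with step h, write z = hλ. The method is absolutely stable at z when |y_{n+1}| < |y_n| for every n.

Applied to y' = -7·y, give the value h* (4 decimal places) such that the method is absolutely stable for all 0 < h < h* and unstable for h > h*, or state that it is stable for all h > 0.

With y'=λy (z=hλ):
  y_{n+1} = y_n + z·[10/11·y_n + 1/11·y_{n+1}] ⇒ (1 − 1/11z)y_{n+1} = (1 + 10/11z)y_n
  Hence R(z) = (1 + 10/11z)/(1 − 1/11z).

Boundary: |R(x)|=1, x<0.
x=-1.29: |R|=0.1546
R=−1: 1+10/11x = −1+1/11x ⇒ -9/11x=2 ⇒ x=2/(-9/11)=-2.4444
Confirm numerically:
  x=-2.230: |R|=0.85412 <1
  x=-2.143: |R|=0.79358 <1
  x=-1.317: |R|=0.17618 <1
  x=-1.109: |R|=0.00743 <1
  x=-2.884: |R|=1.28493 >1
  x=-2.750: |R|=1.20000 >1
  x=-2.527: |R|=1.05493 >1
Interval (-2.4444, 0).

(-2.4444,0); λ=-7 ⇒ h* = (22/9)/7 = 0.3492.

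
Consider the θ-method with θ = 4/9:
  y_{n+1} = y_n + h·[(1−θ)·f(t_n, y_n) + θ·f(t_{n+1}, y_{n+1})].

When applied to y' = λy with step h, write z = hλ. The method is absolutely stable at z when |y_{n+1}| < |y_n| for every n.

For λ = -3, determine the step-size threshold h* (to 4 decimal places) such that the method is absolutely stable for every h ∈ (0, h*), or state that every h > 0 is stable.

(-18.0000,0); λ=-3 ⇒ h* = (18)/3 = 6.0000.

Test eqn y'=λy, z=hλ:
  y_{n+1} = y_n + z·[5/9·y_n + 4/9·y_{n+1}] ⇒ (1 − 4/9z)y_{n+1} = (1 + 5/9z)y_n
  R(z) = (1 + 5/9z)/(1 − 4/9z).

Boundary: |R(x)|=1, x<0.
x=-1.65: |R|=0.0481
R=−1: 1+5/9x = −1+4/9x ⇒ -1/9x=2 ⇒ x=2/(-1/9)=-18.0000
Confirm numerically:
  x=-15.487: |R|=0.96458 <1
  x=-12.451: |R|=0.90564 <1
  x=-12.276: |R|=0.90149 <1
  x=-7.519: |R|=0.73178 <1
  x=-18.401: |R|=1.00485 >1
  x=-18.222: |R|=1.00271 >1
Stable set (-18.0000, 0).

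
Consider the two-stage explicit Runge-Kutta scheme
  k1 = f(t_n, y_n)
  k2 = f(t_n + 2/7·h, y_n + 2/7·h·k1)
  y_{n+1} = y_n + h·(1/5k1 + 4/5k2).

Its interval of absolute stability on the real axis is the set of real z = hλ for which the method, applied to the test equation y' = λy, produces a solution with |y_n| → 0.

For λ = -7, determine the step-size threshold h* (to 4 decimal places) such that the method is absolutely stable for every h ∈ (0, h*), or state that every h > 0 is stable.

(-4.3750,0); λ=-7 ⇒ h* = (35/8)/7 = 0.6250.

With y'=λy (z=hλ):
  k1=λy_n ⇒ h·k1=z·y_n;  k2=λ(1+2/7z)y_n ⇒ h·k2=z(1+2/7z)y_n
  y_{n+1}/y_n = 1 + 1/5z + 4/5z(1+2/7z) = 1 + z + 8/35z²
  R(z) = 1 + z + 8/35z².

Solve |R(x)|<1 on ℝ⁻.
x=-0.84: |R|=0.3213
R=1: x+8/35x²=0 ⇒ x=−35/8=-4.3750; min R=1−1/(4·8/35)=-0.0938>−1
Confirm numerically:
  x=-4.297: |R|=0.92339 <1
  x=-4.101: |R|=0.74316 <1
  x=-3.886: |R|=0.56566 <1
  x=-3.363: |R|=0.22209 <1
  x=-4.968: |R|=1.67338 >1
  x=-4.838: |R|=1.51200 >1
So |R|<1 on (-4.3750, 0).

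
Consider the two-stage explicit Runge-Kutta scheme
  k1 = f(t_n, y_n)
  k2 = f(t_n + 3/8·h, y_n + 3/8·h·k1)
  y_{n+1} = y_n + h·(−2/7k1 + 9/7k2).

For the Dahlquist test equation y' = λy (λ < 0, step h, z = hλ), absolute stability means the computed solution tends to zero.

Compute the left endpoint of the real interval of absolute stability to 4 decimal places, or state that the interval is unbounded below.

On y'=λy, z=hλ:
  k1=λy_n ⇒ h·k1=z·y_n;  k2=λ(1+3/8z)y_n ⇒ h·k2=z(1+3/8z)y_n
  y_{n+1}/y_n = 1 − 2/7z + 9/7z(1+3/8z) = 1 + z + 27/56z²
  R(z) = 1 + z + 27/56z².

Solve |R(x)|<1 on ℝ⁻.
x=-0.95: |R|=0.4851
R=1: x+27/56x²=0 ⇒ x=−56/27=-2.0741; min R=1−1/(4·27/56)=0.4815>−1
Confirm numerically:
  x=-1.548: |R|=0.60736 <1
  x=-1.506: |R|=0.58752 <1
  x=-1.107: |R|=0.48384 <1
  x=-1.044: |R|=0.48150 <1
  x=-2.650: |R|=1.73585 >1
  x=-2.181: |R|=1.11244 >1
  x=-2.167: |R|=1.09709 >1
So |R|<1 on (-2.0741, 0).

left endpoint -2.0741.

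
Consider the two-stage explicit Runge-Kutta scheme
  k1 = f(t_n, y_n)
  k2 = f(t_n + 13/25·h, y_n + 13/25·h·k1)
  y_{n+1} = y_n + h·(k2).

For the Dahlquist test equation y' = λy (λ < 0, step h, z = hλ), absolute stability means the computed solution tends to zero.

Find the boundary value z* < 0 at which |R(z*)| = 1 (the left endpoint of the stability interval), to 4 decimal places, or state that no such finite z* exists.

left endpoint -1.9231.

With y'=λy (z=hλ):
  k1=λy_n ⇒ h·k1=z·y_n;  k2=λ(1+13/25z)y_n ⇒ h·k2=z(1+13/25z)y_n
  y_{n+1}/y_n = 1 + z(1+13/25z) = 1 + z + 13/25z²
  R(z) = 1 + z + 13/25z².

Boundary: |R(x)|=1, x<0.
x=-0.42: |R|=0.6717
R=1: x+13/25x²=0 ⇒ x=−25/13=-1.9231; min R=1−1/(4·13/25)=0.5192>−1
Confirm numerically:
  x=-1.825: |R|=0.90692 <1
  x=-1.240: |R|=0.55955 <1
  x=-0.871: |R|=0.52349 <1
  x=-2.222: |R|=1.34539 >1
  x=-2.211: |R|=1.33103 >1
Stable set (-1.9231, 0).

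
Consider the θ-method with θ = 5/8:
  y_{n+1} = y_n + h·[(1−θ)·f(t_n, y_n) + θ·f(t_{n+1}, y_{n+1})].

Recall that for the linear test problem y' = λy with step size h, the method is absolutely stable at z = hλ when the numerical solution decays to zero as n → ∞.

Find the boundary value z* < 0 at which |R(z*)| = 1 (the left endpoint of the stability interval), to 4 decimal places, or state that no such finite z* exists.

unbounded; (−∞, 0).

On y'=λy, z=hλ:
  y_{n+1} = y_n + z·[3/8·y_n + 5/8·y_{n+1}] ⇒ (1 − 5/8z)y_{n+1} = (1 + 3/8z)y_n
  Hence R(z) = (1 + 3/8z)/(1 − 5/8z).

Solve |R(x)|<1 on ℝ⁻.
x=-1.22: |R|=0.3078
x=-2: |R|=0.1111
x=-10: |R|=0.3793
x=-100: |R|=0.5748
θ=5/8≥1/2 ⇒ |1+3/8x|<|1−5/8x| ∀x<0 ⇒ interval (−∞,0).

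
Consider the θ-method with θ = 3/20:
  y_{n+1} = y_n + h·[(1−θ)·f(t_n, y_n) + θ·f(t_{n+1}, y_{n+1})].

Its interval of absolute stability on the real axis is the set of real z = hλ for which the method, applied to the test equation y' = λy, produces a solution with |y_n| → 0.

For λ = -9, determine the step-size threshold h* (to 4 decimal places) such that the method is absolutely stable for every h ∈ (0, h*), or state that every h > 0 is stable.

(-2.8571,0); λ=-9 ⇒ h* = (20/7)/9 = 0.3175.

On y'=λy, z=hλ:
  y_{n+1} = y_n + z·[17/20·y_n + 3/20·y_{n+1}] ⇒ (1 − 3/20z)y_{n+1} = (1 + 17/20z)y_n
  so R(z) = (1 + 17/20z)/(1 − 3/20z).

Solve |R(x)|<1 on ℝ⁻.
x=-0.69: |R|=0.3747
R=−1: 1+17/20x = −1+3/20x ⇒ -7/10x=2 ⇒ x=2/(-7/10)=-2.8571
Confirm numerically:
  x=-2.338: |R|=0.73095 <1
  x=-1.904: |R|=0.48102 <1
  x=-1.784: |R|=0.40738 <1
  x=-1.622: |R|=0.30459 <1
  x=-3.418: |R|=1.25954 >1
  x=-3.014: |R|=1.07561 >1
Stable set (-2.8571, 0).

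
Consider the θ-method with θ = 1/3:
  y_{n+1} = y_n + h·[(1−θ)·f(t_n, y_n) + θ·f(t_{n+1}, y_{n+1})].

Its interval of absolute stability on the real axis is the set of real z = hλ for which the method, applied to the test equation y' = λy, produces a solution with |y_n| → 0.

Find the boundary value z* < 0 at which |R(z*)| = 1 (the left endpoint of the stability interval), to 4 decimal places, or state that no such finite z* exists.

left endpoint -6.0000.

Test eqn y'=λy, z=hλ:
  y_{n+1} = y_n + z·[2/3·y_n + 1/3·y_{n+1}] ⇒ (1 − 1/3z)y_{n+1} = (1 + 2/3z)y_n
  Hence R(z) = (1 + 2/3z)/(1 − 1/3z).

Boundary: |R(x)|=1, x<0.
x=-1.65: |R|=0.0645
R=−1: 1+2/3x = −1+1/3x ⇒ -1/3x=2 ⇒ x=2/(-1/3)=-6.0000
Confirm numerically:
  x=-5.805: |R|=0.97785 <1
  x=-4.416: |R|=0.78641 <1
  x=-3.769: |R|=0.67041 <1
  x=-6.044: |R|=1.00487 >1
  x=-6.041: |R|=1.00453 >1
Interval (-6.0000, 0).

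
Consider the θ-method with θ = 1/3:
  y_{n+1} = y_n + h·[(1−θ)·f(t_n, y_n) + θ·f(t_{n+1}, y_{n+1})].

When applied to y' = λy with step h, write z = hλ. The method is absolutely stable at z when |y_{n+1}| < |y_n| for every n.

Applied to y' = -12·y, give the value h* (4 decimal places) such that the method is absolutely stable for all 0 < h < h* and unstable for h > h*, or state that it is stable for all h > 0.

(-6.0000,0); λ=-12 ⇒ h* = (6)/12 = 0.5000.

On y'=λy, z=hλ:
  y_{n+1} = y_n + z·[2/3·y_n + 1/3·y_{n+1}] ⇒ (1 − 1/3z)y_{n+1} = (1 + 2/3z)y_n
  ⇒ R(z) = (1 + 2/3z)/(1 − 1/3z).

Boundary: |R(x)|=1, x<0.
x=-1.65: |R|=0.0645
R=−1: 1+2/3x = −1+1/3x ⇒ -1/3x=2 ⇒ x=2/(-1/3)=-6.0000
Confirm numerically:
  x=-5.324: |R|=0.91879 <1
  x=-4.153: |R|=0.74179 <1
  x=-3.301: |R|=0.57166 <1
  x=-2.824: |R|=0.45467 <1
  x=-6.578: |R|=1.06035 >1
  x=-6.383: |R|=1.04082 >1
  x=-6.153: |R|=1.01672 >1
Interval (-6.0000, 0).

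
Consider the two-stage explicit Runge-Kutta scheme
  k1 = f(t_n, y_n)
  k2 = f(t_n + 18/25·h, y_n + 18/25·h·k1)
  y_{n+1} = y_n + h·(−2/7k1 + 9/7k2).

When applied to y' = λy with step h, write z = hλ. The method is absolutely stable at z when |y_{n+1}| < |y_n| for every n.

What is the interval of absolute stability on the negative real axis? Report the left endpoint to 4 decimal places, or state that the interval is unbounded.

(-1.0802, 0).

Test eqn y'=λy, z=hλ:
  k1=λy_n ⇒ h·k1=z·y_n;  k2=λ(1+18/25z)y_n ⇒ h·k2=z(1+18/25z)y_n
  y_{n+1}/y_n = 1 − 2/7z + 9/7z(1+18/25z) = 1 + z + 162/175z²
  so R(z) = 1 + z + 162/175z².

Need |R(x)|<1, x<0.
x=-0.81: |R|=0.7974
R=1: x+162/175x²=0 ⇒ x=−175/162=-1.0802; min R=1−1/(4·162/175)=0.7299>−1
Confirm numerically:
  x=-1.026: |R|=0.94848 <1
  x=-0.778: |R|=0.78232 <1
  x=-0.717: |R|=0.75890 <1
  x=-1.635: |R|=1.83964 >1
  x=-1.628: |R|=1.82550 >1
So |R|<1 on (-1.0802, 0).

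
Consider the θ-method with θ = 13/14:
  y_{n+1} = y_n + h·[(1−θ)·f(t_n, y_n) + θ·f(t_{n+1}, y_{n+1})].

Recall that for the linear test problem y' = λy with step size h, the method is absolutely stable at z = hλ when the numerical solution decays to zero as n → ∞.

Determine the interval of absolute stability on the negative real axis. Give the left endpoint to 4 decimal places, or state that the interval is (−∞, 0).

unbounded; (−∞, 0).

On y'=λy, z=hλ:
  y_{n+1} = y_n + z·[1/14·y_n + 13/14·y_{n+1}] ⇒ (1 − 13/14z)y_{n+1} = (1 + 1/14z)y_n
  so R(z) = (1 + 1/14z)/(1 − 13/14z).

Solve |R(x)|<1 on ℝ⁻.
x=-1.21: |R|=0.4302
x=-2: |R|=0.3000
x=-10: |R|=0.0278
x=-100: |R|=0.0654
θ=13/14≥1/2 ⇒ |1+1/14x|<|1−13/14x| ∀x<0 ⇒ unbounded interval.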